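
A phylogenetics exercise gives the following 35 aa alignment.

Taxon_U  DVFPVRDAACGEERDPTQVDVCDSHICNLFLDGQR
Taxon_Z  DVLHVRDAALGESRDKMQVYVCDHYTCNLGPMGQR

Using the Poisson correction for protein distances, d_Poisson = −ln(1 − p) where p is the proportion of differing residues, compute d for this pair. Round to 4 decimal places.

Mismatches occur at site 3 (F/L), site 4 (P/H), site 10 (C/L), site 13 (E/S), site 16 (P/K), site 17 (T/M), site 20 (D/Y), site 24 (S/H), site 25 (H/Y), site 26 (I/T), site 30 (F/G), site 31 (L/P), site 32 (D/M).
p = 13/35 = 0.371429.
d = −ln(1 − 0.371429) = −ln(0.628571) = 0.4643.

0.4643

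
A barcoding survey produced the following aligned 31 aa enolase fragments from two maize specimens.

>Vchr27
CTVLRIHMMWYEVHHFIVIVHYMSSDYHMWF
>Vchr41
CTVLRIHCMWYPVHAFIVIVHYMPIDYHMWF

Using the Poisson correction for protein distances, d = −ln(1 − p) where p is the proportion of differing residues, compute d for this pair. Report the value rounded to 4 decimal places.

Mismatches occur at site 8 (M→C), site 12 (E→P), site 15 (H→A), site 24 (S→P), site 25 (S→I).
p = 5/31 = 0.161290.
d = −ln(1 − 0.161290) = −ln(0.838710) = 0.1759.

0.1759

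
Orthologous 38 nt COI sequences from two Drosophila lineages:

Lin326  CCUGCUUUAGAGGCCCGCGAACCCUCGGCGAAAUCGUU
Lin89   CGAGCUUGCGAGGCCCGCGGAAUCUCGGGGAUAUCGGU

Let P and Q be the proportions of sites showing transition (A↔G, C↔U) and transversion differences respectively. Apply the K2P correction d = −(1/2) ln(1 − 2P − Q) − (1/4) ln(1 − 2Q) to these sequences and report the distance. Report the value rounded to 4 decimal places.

0.3264

Differing sites — 2:C/G (Tv); 3:U/A (Tv); 8:U/G (Tv); 9:A/C (Tv); 20:A/G (Ti); 22:C/A (Tv); 23:C/U (Ti); 29:C/G (Tv); 32:A/U (Tv); 37:U/G (Tv).
Of the 10 differences, 2 transitions and 8 transversions over 38 sites: P = 2/38 = 0.052632, Q = 8/38 = 0.210526.
d = −0.5·ln(0.684210) − 0.25·ln(0.578948) = −0.5·(-0.379490) − 0.25·(-0.546543) = 0.3264.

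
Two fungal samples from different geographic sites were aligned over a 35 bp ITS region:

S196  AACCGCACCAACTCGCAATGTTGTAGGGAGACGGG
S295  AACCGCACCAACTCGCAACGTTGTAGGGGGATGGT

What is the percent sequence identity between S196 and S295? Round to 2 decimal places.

88.57%

Mismatches occur at site 19 (T↔C), site 29 (A↔G), site 32 (C↔T), site 35 (G↔T).
31 of the 35 sites match, so the percent identity is 31/35 × 100 = 88.57%.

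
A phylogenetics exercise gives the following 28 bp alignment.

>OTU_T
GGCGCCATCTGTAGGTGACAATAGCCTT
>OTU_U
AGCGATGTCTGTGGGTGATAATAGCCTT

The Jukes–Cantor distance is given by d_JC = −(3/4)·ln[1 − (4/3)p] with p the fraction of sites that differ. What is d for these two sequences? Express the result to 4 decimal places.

Mismatches occur at site 1 (G↔A), site 5 (C↔A), site 6 (C↔T), site 7 (A↔G), site 13 (A↔G), site 19 (C↔T).
p = 6/28 = 0.214286.
d = −0.75 · ln(1 − (4/3)·0.214286) = −0.75 · ln(0.714285) = −0.75 · (-0.336473) = 0.2524.

0.2524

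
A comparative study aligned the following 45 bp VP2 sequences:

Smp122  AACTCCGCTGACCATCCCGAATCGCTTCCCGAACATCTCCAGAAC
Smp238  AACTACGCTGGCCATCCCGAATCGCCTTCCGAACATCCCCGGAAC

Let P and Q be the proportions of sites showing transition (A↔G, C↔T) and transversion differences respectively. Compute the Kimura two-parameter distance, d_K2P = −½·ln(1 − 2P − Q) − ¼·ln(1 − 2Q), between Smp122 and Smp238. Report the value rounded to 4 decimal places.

Differing sites — 5:C/A (Tv); 11:A/G (Ti); 26:T/C (Ti); 28:C/T (Ti); 38:T/C (Ti); 41:A/G (Ti).
Of the 6 differences, 5 transitions and 1 transversion over 45 sites: P = 5/45 = 0.111111, Q = 1/45 = 0.022222.
d = −0.5·ln(0.755556) − 0.25·ln(0.955556) = −0.5·(-0.280301) − 0.25·(-0.045462) = 0.1515.

0.1515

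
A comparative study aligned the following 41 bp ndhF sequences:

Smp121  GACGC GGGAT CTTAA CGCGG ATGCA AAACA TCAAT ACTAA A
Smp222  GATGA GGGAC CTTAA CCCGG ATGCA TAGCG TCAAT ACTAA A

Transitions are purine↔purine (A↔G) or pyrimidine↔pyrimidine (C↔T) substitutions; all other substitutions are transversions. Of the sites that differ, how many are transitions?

Differing sites — 3:C/T (Ti); 5:C/A (Tv); 10:T/C (Ti); 17:G/C (Tv); 26:A/T (Tv); 28:A/G (Ti); 30:A/G (Ti).
Of the 7 differences, 4 transitions and 3 transversions, so the answer is 4.

4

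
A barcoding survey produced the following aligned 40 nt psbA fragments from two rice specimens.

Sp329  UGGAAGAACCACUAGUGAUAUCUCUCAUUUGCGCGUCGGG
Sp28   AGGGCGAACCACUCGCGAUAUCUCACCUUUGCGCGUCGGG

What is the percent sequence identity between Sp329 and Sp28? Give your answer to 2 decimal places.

82.50%

Mismatches occur at site 1 (U/A), site 4 (A/G), site 5 (A/C), site 14 (A/C), site 16 (U/C), site 25 (U/A), site 27 (A/C).
33 of the 40 sites match, so the percent identity is 33/40 × 100 = 82.50%.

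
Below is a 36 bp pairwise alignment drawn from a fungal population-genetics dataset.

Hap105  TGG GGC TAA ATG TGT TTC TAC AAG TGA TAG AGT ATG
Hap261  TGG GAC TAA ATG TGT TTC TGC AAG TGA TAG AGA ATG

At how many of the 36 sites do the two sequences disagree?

3

The sequences differ at positions 5 (G/A), 20 (A/G), 33 (T/A).
That gives 3 mismatches out of 36 aligned sites, so the Hamming distance is 3.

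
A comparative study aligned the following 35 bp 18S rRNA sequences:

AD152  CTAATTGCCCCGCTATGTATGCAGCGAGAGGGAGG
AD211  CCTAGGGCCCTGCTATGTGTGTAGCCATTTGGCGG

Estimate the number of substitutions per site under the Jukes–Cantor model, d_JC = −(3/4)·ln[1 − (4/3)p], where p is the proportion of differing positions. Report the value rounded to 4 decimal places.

0.4582

The sequences differ at positions 2 (T/C), 3 (A/T), 5 (T/G), 6 (T/G), 11 (C/T), 19 (A/G), 22 (C/T), 26 (G/C), 28 (G/T), 29 (A/T), 30 (G/T), 33 (A/C).
p = 12/35 = 0.342857.
d = −0.75 · ln(1 − (4/3)·0.342857) = −0.75 · ln(0.542857) = −0.75 · (-0.610909) = 0.4582.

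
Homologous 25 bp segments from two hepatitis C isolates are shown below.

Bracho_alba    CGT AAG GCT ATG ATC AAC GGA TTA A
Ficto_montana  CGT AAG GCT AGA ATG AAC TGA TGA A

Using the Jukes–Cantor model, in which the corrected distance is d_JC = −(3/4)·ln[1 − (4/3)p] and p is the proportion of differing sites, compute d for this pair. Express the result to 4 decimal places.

Mismatches occur at site 11 (T→G), site 12 (G→A), site 15 (C→G), site 19 (G→T), site 23 (T→G).
p = 5/25 = 0.200000.
d = −0.75 · ln(1 − (4/3)·0.200000) = −0.75 · ln(0.733333) = −0.75 · (-0.310155) = 0.2326.

0.2326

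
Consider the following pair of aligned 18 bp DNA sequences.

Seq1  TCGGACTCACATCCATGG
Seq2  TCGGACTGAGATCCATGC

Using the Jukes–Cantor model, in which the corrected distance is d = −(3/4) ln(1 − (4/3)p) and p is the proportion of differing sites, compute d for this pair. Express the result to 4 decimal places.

0.1885

The sequences differ at positions 8 (C/G), 10 (C/G), 18 (G/C).
p = 3/18 = 0.166667.
d = −0.75 · ln(1 − (4/3)·0.166667) = −0.75 · ln(0.777777) = −0.75 · (-0.251315) = 0.1885.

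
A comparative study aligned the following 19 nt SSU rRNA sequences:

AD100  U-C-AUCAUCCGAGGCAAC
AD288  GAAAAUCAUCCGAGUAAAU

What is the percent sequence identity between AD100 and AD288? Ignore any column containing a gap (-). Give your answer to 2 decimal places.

Excluding the 2 gap columns leaves 17 comparable sites.
The sequences differ at positions 1 (U/G), 3 (C/A), 15 (G/U), 16 (C/A), 19 (C/U).
12 of the 17 comparable sites match, so the percent identity is 12/17 × 100 = 70.59%.

70.59%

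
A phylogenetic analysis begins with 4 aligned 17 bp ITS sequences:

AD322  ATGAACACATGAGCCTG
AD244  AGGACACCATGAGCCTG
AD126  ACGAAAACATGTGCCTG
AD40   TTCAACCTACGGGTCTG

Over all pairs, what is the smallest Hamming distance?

Pairwise Hamming distances:
  AD322 vs AD244: 4
  AD322 vs AD126: 3
  AD322 vs AD40: 7
  AD244 vs AD126: 4
  AD244 vs AD40: 9
  AD126 vs AD40: 9
The smallest is 3, between AD322 and AD126.

3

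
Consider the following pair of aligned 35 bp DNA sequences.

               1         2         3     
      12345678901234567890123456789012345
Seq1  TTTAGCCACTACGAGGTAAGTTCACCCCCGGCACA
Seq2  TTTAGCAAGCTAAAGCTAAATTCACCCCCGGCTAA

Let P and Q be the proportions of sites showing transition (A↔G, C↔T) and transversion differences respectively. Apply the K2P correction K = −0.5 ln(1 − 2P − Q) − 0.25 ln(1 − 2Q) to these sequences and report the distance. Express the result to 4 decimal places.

Differing sites — 7:C/A (Tv); 9:C/G (Tv); 10:T/C (Ti); 11:A/T (Tv); 12:C/A (Tv); 13:G/A (Ti); 16:G/C (Tv); 20:G/A (Ti); 33:A/T (Tv); 34:C/A (Tv).
Of the 10 differences, 3 transitions and 7 transversions over 35 sites: P = 3/35 = 0.085714, Q = 7/35 = 0.200000.
d = −0.5·ln(0.628572) − 0.25·ln(0.600000) = −0.5·(-0.464305) − 0.25·(-0.510826) = 0.3599.

0.3599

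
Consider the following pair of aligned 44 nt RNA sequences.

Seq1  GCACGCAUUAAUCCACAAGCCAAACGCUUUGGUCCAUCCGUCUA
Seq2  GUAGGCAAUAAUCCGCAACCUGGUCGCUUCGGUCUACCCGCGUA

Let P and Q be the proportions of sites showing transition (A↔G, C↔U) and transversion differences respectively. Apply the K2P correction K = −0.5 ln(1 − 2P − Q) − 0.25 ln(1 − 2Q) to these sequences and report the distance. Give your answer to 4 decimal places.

0.4343

Differing sites — 2:C/U (Ti); 4:C/G (Tv); 8:U/A (Tv); 15:A/G (Ti); 19:G/C (Tv); 21:C/U (Ti); 22:A/G (Ti); 23:A/G (Ti); 24:A/U (Tv); 30:U/C (Ti); 35:C/U (Ti); 37:U/C (Ti); 41:U/C (Ti); 42:C/G (Tv).
Of the 14 differences, 9 transitions and 5 transversions over 44 sites: P = 9/44 = 0.204545, Q = 5/44 = 0.113636.
d = −0.5·ln(0.477274) − 0.25·ln(0.772728) = −0.5·(-0.739665) − 0.25·(-0.257828) = 0.4343.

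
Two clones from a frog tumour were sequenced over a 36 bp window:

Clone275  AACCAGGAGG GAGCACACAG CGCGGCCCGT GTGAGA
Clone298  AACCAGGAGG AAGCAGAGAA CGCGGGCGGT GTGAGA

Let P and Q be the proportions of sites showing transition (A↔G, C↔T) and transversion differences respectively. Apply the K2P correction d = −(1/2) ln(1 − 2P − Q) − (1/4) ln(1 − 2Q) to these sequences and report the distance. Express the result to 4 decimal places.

0.1885

Differing sites — 11:G/A (Ti); 16:C/G (Tv); 18:C/G (Tv); 20:G/A (Ti); 26:C/G (Tv); 28:C/G (Tv).
Of the 6 differences, 2 transitions and 4 transversions over 36 sites: P = 2/36 = 0.055556, Q = 4/36 = 0.111111.
d = −0.5·ln(0.777777) − 0.25·ln(0.777778) = −0.5·(-0.251315) − 0.25·(-0.251314) = 0.1885.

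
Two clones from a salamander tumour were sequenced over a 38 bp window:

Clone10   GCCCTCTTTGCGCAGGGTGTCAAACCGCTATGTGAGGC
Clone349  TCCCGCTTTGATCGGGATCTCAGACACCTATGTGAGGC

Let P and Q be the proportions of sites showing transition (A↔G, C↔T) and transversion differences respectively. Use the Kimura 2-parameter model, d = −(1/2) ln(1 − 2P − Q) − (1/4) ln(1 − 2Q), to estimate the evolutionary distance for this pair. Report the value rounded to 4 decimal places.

0.3242

Differing sites — 1:G/T (Tv); 5:T/G (Tv); 11:C/A (Tv); 12:G/T (Tv); 14:A/G (Ti); 17:G/A (Ti); 19:G/C (Tv); 23:A/G (Ti); 26:C/A (Tv); 27:G/C (Tv).
Of the 10 differences, 3 transitions and 7 transversions over 38 sites: P = 3/38 = 0.078947, Q = 7/38 = 0.184211.
d = −0.5·ln(0.657895) − 0.25·ln(0.631578) = −0.5·(-0.418710) − 0.25·(-0.459534) = 0.3242.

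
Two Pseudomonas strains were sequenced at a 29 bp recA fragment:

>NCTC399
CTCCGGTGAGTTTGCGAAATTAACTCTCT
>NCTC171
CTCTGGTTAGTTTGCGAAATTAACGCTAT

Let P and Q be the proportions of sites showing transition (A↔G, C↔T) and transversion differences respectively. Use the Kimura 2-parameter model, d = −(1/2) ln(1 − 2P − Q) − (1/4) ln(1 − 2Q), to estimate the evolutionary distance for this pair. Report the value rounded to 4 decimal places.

The sequences differ at positions 4 (C/T, transition), 8 (G/T, transversion), 25 (T/G, transversion), 28 (C/A, transversion).
Of the 4 differences, 1 transition and 3 transversions over 29 sites: P = 1/29 = 0.034483, Q = 3/29 = 0.103448.
d = −0.5·ln(0.827586) − 0.25·ln(0.793104) = −0.5·(-0.189242) − 0.25·(-0.231801) = 0.1526.

0.1526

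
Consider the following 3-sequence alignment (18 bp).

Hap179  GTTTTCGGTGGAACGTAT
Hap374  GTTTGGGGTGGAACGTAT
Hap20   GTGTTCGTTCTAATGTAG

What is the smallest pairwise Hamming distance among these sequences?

2

Pairwise Hamming distances:
  Hap179 vs Hap374: 2
  Hap179 vs Hap20: 6
  Hap374 vs Hap20: 8
The smallest is 2, between Hap179 and Hap374.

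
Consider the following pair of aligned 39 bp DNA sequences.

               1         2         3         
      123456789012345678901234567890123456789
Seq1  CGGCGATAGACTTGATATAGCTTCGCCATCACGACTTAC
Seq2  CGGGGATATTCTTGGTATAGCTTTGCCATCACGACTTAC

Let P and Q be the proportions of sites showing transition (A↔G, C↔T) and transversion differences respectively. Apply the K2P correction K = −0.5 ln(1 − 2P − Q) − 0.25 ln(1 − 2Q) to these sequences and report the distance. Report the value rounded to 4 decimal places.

0.1407

Differing sites — 4:C/G (Tv); 9:G/T (Tv); 10:A/T (Tv); 15:A/G (Ti); 24:C/T (Ti).
Of the 5 differences, 2 transitions and 3 transversions over 39 sites: P = 2/39 = 0.051282, Q = 3/39 = 0.076923.
d = −0.5·ln(0.820513) − 0.25·ln(0.846154) = −0.5·(-0.197826) − 0.25·(-0.167054) = 0.1407.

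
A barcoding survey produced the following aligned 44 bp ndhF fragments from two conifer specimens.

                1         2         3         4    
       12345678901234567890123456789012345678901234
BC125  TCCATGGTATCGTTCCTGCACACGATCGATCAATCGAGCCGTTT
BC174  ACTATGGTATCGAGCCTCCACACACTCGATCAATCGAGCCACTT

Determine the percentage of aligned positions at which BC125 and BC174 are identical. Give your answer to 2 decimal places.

The sequences differ at positions 1 (T/A), 3 (C/T), 13 (T/A), 14 (T/G), 18 (G/C), 24 (G/A), 25 (A/C), 41 (G/A), 42 (T/C).
35 of the 44 sites match, so the percent identity is 35/44 × 100 = 79.55%.

79.55%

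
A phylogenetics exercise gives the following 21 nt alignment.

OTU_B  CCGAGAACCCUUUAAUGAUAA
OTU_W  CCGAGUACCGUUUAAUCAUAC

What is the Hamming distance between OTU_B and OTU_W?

4

The sequences differ at positions 6 (A/U), 10 (C/G), 17 (G/C), 21 (A/C).
That gives 4 mismatches out of 21 aligned sites, so the Hamming distance is 4.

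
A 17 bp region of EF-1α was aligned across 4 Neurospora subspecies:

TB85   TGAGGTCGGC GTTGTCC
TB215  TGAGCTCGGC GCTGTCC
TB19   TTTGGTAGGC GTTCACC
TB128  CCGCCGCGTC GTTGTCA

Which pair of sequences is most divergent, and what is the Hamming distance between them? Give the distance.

Pairwise Hamming distances:
  TB85 vs TB215: 2
  TB85 vs TB19: 5
  TB85 vs TB128: 8
  TB215 vs TB19: 7
  TB215 vs TB128: 8
  TB19 vs TB128: 11
The largest is 11, between TB19 and TB128.

11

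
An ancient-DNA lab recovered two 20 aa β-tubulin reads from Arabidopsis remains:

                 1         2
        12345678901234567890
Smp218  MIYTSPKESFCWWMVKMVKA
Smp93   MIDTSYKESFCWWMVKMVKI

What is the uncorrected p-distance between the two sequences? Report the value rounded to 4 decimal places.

The sequences differ at positions 3 (Y/D), 6 (P/Y), 20 (A/I).
There are 3 differences over 20 sites, so p = 3/20 = 0.1500.

0.1500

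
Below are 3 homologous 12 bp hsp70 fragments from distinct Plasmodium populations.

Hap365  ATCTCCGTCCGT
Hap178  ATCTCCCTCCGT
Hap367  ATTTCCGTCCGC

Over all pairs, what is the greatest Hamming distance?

3

Pairwise Hamming distances:
  Hap365 vs Hap178: 1
  Hap365 vs Hap367: 2
  Hap178 vs Hap367: 3
The largest is 3, between Hap178 and Hap367.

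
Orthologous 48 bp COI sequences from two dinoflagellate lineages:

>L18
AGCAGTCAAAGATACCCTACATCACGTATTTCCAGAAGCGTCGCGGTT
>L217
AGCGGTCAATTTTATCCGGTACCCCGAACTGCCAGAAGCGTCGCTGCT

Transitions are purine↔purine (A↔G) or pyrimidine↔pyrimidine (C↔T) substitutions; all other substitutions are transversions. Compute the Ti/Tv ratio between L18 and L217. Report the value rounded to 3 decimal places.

0.875

The sequences differ at positions 4 (A/G, transition), 10 (A/T, transversion), 11 (G/T, transversion), 12 (A/T, transversion), 15 (C/T, transition), 18 (T/G, transversion), 19 (A/G, transition), 20 (C/T, transition), 22 (T/C, transition), 24 (A/C, transversion), 27 (T/A, transversion), 29 (T/C, transition), 31 (T/G, transversion), 45 (G/T, transversion), 47 (T/C, transition).
Of the 15 differences, 7 transitions and 8 transversions, so Ti/Tv = 7/8 = 0.875.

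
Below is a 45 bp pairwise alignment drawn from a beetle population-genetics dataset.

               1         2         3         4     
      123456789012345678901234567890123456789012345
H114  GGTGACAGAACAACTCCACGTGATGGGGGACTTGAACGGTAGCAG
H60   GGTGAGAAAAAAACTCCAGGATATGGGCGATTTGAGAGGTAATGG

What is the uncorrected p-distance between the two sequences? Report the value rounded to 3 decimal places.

0.289

The sequences differ at positions 6 (C/G), 8 (G/A), 11 (C/A), 19 (C/G), 21 (T/A), 22 (G/T), 28 (G/C), 31 (C/T), 36 (A/G), 37 (C/A), 42 (G/A), 43 (C/T), 44 (A/G).
There are 13 differences over 45 sites, so p = 13/45 = 0.289.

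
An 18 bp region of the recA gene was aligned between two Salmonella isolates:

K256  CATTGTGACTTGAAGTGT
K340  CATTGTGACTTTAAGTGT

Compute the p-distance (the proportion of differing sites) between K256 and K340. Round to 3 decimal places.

The sequences differ at position 12 (G/T).
There are 1 differences over 18 sites, so p = 1/18 = 0.056.

0.056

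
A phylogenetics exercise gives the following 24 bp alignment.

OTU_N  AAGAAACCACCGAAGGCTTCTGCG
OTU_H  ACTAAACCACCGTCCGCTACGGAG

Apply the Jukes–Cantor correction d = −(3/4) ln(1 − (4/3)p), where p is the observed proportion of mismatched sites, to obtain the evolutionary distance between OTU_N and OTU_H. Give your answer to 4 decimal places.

0.4408

Mismatches occur at site 2 (A→C), site 3 (G→T), site 13 (A→T), site 14 (A→C), site 15 (G→C), site 19 (T→A), site 21 (T→G), site 23 (C→A).
p = 8/24 = 0.333333.
d = −0.75 · ln(1 − (4/3)·0.333333) = −0.75 · ln(0.555556) = −0.75 · (-0.587786) = 0.4408.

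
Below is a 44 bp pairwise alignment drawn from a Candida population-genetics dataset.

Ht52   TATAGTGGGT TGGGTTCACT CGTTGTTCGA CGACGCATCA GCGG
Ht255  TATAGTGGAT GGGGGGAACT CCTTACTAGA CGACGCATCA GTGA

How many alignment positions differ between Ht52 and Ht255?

11

The sequences differ at positions 9 (G/A), 11 (T/G), 15 (T/G), 16 (T/G), 17 (C/A), 22 (G/C), 25 (G/A), 26 (T/C), 28 (C/A), 42 (C/T), 44 (G/A).
That gives 11 mismatches out of 44 aligned sites, so the Hamming distance is 11.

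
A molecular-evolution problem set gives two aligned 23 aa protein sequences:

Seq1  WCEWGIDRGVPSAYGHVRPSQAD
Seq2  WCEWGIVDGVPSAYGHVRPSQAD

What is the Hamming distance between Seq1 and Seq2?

2

Differing sites — 7:D/V; 8:R/D.
That gives 2 mismatches out of 23 aligned sites, so the Hamming distance is 2.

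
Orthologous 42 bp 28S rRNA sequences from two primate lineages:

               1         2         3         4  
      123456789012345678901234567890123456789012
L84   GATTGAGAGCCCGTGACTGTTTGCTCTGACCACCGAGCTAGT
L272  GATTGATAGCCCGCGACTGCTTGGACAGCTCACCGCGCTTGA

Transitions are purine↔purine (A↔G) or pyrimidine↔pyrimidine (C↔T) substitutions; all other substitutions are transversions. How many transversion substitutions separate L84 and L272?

8

Mismatches occur at site 7 (G/T, transversion), site 14 (T/C, transition), site 20 (T/C, transition), site 24 (C/G, transversion), site 25 (T/A, transversion), site 27 (T/A, transversion), site 29 (A/C, transversion), site 30 (C/T, transition), site 36 (A/C, transversion), site 40 (A/T, transversion), site 42 (T/A, transversion).
Of the 11 differences, 3 transitions and 8 transversions, so the answer is 8.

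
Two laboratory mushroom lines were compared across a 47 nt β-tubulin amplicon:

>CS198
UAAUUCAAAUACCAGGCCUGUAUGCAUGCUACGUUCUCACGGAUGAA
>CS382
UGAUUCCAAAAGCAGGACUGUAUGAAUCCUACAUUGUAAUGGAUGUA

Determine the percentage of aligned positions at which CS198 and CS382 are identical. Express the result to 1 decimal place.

Differing sites — 2:A/G; 7:A/C; 10:U/A; 12:C/G; 17:C/A; 25:C/A; 28:G/C; 33:G/A; 36:C/G; 38:C/A; 40:C/U; 46:A/U.
35 of the 47 sites match, so the percent identity is 35/47 × 100 = 74.5%.

74.5%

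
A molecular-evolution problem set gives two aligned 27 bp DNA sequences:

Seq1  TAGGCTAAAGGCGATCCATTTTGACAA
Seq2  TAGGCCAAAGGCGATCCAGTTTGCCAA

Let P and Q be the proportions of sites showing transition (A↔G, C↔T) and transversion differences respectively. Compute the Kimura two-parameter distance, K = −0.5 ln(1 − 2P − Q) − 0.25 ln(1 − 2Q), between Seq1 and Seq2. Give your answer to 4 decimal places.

The sequences differ at positions 6 (T/C, transition), 19 (T/G, transversion), 24 (A/C, transversion).
Of the 3 differences, 1 transition and 2 transversions over 27 sites: P = 1/27 = 0.037037, Q = 2/27 = 0.074074.
d = −0.5·ln(0.851852) − 0.25·ln(0.851852) = −0.5·(-0.160342) − 0.25·(-0.160342) = 0.1203.

0.1203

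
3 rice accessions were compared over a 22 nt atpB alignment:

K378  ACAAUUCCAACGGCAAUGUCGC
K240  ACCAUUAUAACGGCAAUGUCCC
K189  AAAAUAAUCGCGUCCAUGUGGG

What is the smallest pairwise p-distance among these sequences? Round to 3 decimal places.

Pairwise Hamming distances:
  K378 vs K240: 4
  K378 vs K189: 10
  K240 vs K189: 10
The smallest is 4 mismatches, between K378 and K240; p = 4/22 = 0.182.

0.182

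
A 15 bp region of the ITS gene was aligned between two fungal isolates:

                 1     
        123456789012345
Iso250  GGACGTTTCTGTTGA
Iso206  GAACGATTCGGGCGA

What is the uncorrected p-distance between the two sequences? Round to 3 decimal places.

0.333

The sequences differ at positions 2 (G/A), 6 (T/A), 10 (T/G), 12 (T/G), 13 (T/C).
There are 5 differences over 15 sites, so p = 5/15 = 0.333.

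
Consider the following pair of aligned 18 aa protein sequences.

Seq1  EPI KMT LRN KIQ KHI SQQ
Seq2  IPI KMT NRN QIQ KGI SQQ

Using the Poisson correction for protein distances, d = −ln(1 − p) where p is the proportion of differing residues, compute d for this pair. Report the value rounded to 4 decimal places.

0.2513

Differing sites — 1:E/I; 7:L/N; 10:K/Q; 14:H/G.
p = 4/18 = 0.222222.
d = −ln(1 − 0.222222) = −ln(0.777778) = 0.2513.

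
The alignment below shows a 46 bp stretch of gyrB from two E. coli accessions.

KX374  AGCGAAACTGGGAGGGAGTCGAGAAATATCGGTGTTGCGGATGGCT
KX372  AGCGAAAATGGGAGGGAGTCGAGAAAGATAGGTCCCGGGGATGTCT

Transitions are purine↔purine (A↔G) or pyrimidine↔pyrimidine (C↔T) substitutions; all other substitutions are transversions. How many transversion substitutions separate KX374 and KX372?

The sequences differ at positions 8 (C/A, transversion), 27 (T/G, transversion), 30 (C/A, transversion), 34 (G/C, transversion), 35 (T/C, transition), 36 (T/C, transition), 38 (C/G, transversion), 44 (G/T, transversion).
Of the 8 differences, 2 transitions and 6 transversions, so the answer is 6.

6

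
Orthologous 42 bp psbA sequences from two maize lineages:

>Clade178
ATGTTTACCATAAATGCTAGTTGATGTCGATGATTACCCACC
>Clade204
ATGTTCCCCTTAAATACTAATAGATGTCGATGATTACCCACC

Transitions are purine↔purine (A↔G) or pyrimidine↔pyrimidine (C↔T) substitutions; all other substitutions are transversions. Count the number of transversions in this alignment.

3

Differing sites — 6:T/C (Ti); 7:A/C (Tv); 10:A/T (Tv); 16:G/A (Ti); 20:G/A (Ti); 22:T/A (Tv).
Of the 6 differences, 3 transitions and 3 transversions, so the answer is 3.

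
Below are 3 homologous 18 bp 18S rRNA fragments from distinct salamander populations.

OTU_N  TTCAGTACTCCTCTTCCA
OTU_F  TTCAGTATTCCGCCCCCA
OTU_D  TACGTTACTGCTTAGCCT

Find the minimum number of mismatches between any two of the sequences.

4

Pairwise Hamming distances:
  OTU_N vs OTU_F: 4
  OTU_N vs OTU_D: 8
  OTU_F vs OTU_D: 10
The smallest is 4, between OTU_N and OTU_F.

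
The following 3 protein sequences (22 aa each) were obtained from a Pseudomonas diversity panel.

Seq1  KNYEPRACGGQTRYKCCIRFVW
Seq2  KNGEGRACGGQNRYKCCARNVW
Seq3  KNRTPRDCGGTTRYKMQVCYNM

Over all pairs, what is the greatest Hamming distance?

Pairwise Hamming distances:
  Seq1 vs Seq2: 5
  Seq1 vs Seq3: 11
  Seq2 vs Seq3: 13
The largest is 13, between Seq2 and Seq3.

13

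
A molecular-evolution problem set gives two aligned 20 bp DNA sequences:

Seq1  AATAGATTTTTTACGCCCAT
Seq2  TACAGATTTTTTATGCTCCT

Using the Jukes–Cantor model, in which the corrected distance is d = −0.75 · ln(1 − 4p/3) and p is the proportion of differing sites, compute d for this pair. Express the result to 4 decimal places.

0.3041

The sequences differ at positions 1 (A/T), 3 (T/C), 14 (C/T), 17 (C/T), 19 (A/C).
p = 5/20 = 0.250000.
d = −0.75 · ln(1 − (4/3)·0.250000) = −0.75 · ln(0.666667) = −0.75 · (-0.405465) = 0.3041.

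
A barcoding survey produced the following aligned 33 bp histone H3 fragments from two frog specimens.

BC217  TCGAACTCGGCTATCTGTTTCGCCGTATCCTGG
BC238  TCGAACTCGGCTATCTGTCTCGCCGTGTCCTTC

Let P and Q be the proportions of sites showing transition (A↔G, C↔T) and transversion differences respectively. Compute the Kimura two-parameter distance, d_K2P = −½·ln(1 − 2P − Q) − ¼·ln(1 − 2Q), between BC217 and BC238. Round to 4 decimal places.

Mismatches occur at site 19 (T↔C, transition), site 27 (A↔G, transition), site 32 (G↔T, transversion), site 33 (G↔C, transversion).
Of the 4 differences, 2 transitions and 2 transversions over 33 sites: P = 2/33 = 0.060606, Q = 2/33 = 0.060606.
d = −0.5·ln(0.818182) − 0.25·ln(0.878788) = −0.5·(-0.200670) − 0.25·(-0.129212) = 0.1326.

0.1326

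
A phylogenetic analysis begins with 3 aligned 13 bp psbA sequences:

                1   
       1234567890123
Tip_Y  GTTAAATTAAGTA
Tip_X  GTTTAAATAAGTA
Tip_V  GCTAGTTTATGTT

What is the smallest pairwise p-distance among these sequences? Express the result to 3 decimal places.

0.154

Pairwise Hamming distances:
  Tip_Y vs Tip_X: 2
  Tip_Y vs Tip_V: 5
  Tip_X vs Tip_V: 7
The smallest is 2 mismatches, between Tip_Y and Tip_X; p = 2/13 = 0.154.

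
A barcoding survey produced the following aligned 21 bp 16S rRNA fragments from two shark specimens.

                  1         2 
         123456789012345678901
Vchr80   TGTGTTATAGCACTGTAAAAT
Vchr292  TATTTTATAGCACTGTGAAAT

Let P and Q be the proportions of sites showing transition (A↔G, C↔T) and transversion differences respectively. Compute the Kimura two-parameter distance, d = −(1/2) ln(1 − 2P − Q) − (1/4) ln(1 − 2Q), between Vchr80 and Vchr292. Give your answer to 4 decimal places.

The sequences differ at positions 2 (G/A, transition), 4 (G/T, transversion), 17 (A/G, transition).
Of the 3 differences, 2 transitions and 1 transversion over 21 sites: P = 2/21 = 0.095238, Q = 1/21 = 0.047619.
d = −0.5·ln(0.761905) − 0.25·ln(0.904762) = −0.5·(-0.271933) − 0.25·(-0.100083) = 0.1610.

0.1610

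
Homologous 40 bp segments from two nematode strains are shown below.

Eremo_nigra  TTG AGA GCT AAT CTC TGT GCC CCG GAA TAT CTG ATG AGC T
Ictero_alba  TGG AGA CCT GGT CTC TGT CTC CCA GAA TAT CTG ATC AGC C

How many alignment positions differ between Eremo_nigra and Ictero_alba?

9

Differing sites — 2:T/G; 7:G/C; 10:A/G; 11:A/G; 19:G/C; 20:C/T; 24:G/A; 36:G/C; 40:T/C.
That gives 9 mismatches out of 40 aligned sites, so the Hamming distance is 9.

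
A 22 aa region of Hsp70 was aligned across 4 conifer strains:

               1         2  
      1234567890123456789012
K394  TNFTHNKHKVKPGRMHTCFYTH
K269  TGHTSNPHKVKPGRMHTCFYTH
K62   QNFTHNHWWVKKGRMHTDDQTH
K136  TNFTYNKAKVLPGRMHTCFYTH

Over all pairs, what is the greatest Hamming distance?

Pairwise Hamming distances:
  K394 vs K269: 4
  K394 vs K62: 8
  K394 vs K136: 3
  K269 vs K62: 11
  K269 vs K136: 6
  K62 vs K136: 10
The largest is 11, between K269 and K62.

11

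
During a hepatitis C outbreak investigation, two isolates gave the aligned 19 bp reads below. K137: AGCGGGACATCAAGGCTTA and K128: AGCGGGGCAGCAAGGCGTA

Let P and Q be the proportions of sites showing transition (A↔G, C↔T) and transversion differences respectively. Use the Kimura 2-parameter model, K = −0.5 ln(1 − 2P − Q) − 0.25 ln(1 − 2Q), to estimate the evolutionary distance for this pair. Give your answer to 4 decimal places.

0.1773

Differing sites — 7:A/G (Ti); 10:T/G (Tv); 17:T/G (Tv).
Of the 3 differences, 1 transition and 2 transversions over 19 sites: P = 1/19 = 0.052632, Q = 2/19 = 0.105263.
d = −0.5·ln(0.789473) − 0.25·ln(0.789474) = −0.5·(-0.236390) − 0.25·(-0.236388) = 0.1773.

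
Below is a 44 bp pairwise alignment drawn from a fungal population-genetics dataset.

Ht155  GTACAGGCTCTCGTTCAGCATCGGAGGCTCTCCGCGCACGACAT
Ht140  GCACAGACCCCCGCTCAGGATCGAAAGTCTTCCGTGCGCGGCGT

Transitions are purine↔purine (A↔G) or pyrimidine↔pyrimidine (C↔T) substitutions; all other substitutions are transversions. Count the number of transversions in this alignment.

Differing sites — 2:T/C (Ti); 7:G/A (Ti); 9:T/C (Ti); 11:T/C (Ti); 14:T/C (Ti); 19:C/G (Tv); 24:G/A (Ti); 26:G/A (Ti); 28:C/T (Ti); 29:T/C (Ti); 30:C/T (Ti); 35:C/T (Ti); 38:A/G (Ti); 41:A/G (Ti); 43:A/G (Ti).
Of the 15 differences, 14 transitions and 1 transversion, so the answer is 1.

1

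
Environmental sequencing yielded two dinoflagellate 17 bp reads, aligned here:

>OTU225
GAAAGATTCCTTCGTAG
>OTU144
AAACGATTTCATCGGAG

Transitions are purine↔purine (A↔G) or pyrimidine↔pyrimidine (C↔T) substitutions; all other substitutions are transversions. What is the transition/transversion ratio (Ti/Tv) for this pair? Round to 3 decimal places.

0.667

Differing sites — 1:G/A (Ti); 4:A/C (Tv); 9:C/T (Ti); 11:T/A (Tv); 15:T/G (Tv).
Of the 5 differences, 2 transitions and 3 transversions, so Ti/Tv = 2/3 = 0.667.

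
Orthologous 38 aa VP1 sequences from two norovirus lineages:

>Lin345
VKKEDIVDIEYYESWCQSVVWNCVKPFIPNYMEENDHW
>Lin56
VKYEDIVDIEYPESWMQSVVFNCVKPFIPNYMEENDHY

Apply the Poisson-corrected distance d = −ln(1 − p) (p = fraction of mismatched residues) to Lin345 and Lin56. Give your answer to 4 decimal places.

0.1411

Differing sites — 3:K/Y; 12:Y/P; 16:C/M; 21:W/F; 38:W/Y.
p = 5/38 = 0.131579.
d = −ln(1 − 0.131579) = −ln(0.868421) = 0.1411.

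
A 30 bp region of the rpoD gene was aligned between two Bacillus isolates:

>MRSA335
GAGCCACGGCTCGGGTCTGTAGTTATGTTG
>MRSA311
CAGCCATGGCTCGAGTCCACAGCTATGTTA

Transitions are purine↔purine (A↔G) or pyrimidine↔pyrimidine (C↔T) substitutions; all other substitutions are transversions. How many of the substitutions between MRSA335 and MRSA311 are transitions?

7

Mismatches occur at site 1 (G→C, transversion), site 7 (C→T, transition), site 14 (G→A, transition), site 18 (T→C, transition), site 19 (G→A, transition), site 20 (T→C, transition), site 23 (T→C, transition), site 30 (G→A, transition).
Of the 8 differences, 7 transitions and 1 transversion, so the answer is 7.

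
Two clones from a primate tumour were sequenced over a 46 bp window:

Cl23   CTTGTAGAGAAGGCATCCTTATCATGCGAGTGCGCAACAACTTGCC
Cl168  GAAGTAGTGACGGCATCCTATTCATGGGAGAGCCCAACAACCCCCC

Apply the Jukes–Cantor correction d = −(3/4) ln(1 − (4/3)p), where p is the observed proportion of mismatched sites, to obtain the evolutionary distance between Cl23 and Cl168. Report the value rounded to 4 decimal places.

0.3547

Differing sites — 1:C/G; 2:T/A; 3:T/A; 8:A/T; 11:A/C; 20:T/A; 21:A/T; 27:C/G; 31:T/A; 34:G/C; 42:T/C; 43:T/C; 44:G/C.
p = 13/46 = 0.282609.
d = −0.75 · ln(1 − (4/3)·0.282609) = −0.75 · ln(0.623188) = −0.75 · (-0.472907) = 0.3547.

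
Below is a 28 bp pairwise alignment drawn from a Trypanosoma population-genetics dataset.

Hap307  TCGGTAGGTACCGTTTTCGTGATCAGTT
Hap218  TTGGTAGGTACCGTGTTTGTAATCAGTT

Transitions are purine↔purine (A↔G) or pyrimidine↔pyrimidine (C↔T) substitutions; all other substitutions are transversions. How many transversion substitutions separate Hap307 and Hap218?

Differing sites — 2:C/T (Ti); 15:T/G (Tv); 18:C/T (Ti); 21:G/A (Ti).
Of the 4 differences, 3 transitions and 1 transversion, so the answer is 1.

1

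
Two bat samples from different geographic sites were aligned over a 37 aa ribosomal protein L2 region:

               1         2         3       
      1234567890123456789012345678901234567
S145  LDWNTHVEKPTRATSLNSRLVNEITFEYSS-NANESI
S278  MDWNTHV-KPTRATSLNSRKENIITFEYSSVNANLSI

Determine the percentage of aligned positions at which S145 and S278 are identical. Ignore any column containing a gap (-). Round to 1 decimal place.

85.7%

Excluding the 2 gap columns leaves 35 comparable sites.
The sequences differ at positions 1 (L/M), 20 (L/K), 21 (V/E), 23 (E/I), 35 (E/L).
30 of the 35 comparable sites match, so the percent identity is 30/35 × 100 = 85.7%.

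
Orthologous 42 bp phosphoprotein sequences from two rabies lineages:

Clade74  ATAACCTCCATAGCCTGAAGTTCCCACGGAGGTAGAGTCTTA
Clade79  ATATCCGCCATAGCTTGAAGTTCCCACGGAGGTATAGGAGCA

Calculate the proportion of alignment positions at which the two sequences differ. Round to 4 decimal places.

0.1905

Mismatches occur at site 4 (A/T), site 7 (T/G), site 15 (C/T), site 35 (G/T), site 38 (T/G), site 39 (C/A), site 40 (T/G), site 41 (T/C).
There are 8 differences over 42 sites, so p = 8/42 = 0.1905.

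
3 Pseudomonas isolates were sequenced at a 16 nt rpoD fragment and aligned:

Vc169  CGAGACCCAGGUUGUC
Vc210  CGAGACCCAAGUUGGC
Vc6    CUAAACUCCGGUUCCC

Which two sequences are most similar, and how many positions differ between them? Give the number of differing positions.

2

Pairwise Hamming distances:
  Vc169 vs Vc210: 2
  Vc169 vs Vc6: 6
  Vc210 vs Vc6: 7
The smallest is 2, between Vc169 and Vc210.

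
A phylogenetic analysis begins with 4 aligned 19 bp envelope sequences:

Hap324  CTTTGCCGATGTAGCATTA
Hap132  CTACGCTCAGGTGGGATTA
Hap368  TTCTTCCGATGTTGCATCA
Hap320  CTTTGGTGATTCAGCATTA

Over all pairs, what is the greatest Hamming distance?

10

Pairwise Hamming distances:
  Hap324 vs Hap132: 7
  Hap324 vs Hap368: 5
  Hap324 vs Hap320: 4
  Hap132 vs Hap368: 10
  Hap132 vs Hap320: 9
  Hap368 vs Hap320: 9
The largest is 10, between Hap132 and Hap368.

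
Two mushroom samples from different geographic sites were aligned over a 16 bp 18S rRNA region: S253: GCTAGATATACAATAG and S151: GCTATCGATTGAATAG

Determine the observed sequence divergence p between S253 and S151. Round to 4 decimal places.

0.3125

Mismatches occur at site 5 (G→T), site 6 (A→C), site 7 (T→G), site 10 (A→T), site 11 (C→G).
There are 5 differences over 16 sites, so p = 5/16 = 0.3125.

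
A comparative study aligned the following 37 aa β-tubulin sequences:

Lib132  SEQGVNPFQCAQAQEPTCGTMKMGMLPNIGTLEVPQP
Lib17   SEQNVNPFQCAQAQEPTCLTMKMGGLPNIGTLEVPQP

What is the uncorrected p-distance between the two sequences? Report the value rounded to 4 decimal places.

0.0811

Mismatches occur at site 4 (G↔N), site 19 (G↔L), site 25 (M↔G).
There are 3 differences over 37 sites, so p = 3/37 = 0.0811.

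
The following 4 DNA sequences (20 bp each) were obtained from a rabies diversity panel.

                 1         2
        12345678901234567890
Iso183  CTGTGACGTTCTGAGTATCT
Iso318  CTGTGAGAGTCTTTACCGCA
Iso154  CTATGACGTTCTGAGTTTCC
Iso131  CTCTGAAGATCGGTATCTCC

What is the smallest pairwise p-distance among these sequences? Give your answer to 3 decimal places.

Pairwise Hamming distances:
  Iso183 vs Iso318: 10
  Iso183 vs Iso154: 3
  Iso183 vs Iso131: 8
  Iso318 vs Iso154: 11
  Iso318 vs Iso131: 9
  Iso154 vs Iso131: 7
The smallest is 3 mismatches, between Iso183 and Iso154; p = 3/20 = 0.150.

0.150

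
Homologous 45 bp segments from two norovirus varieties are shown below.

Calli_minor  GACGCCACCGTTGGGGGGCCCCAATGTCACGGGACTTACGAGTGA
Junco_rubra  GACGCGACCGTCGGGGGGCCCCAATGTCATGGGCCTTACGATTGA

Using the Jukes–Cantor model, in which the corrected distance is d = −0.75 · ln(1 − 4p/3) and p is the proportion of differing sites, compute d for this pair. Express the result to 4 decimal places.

0.1203

The sequences differ at positions 6 (C/G), 12 (T/C), 30 (C/T), 34 (A/C), 42 (G/T).
p = 5/45 = 0.111111.
d = −0.75 · ln(1 − (4/3)·0.111111) = −0.75 · ln(0.851852) = −0.75 · (-0.160342) = 0.1203.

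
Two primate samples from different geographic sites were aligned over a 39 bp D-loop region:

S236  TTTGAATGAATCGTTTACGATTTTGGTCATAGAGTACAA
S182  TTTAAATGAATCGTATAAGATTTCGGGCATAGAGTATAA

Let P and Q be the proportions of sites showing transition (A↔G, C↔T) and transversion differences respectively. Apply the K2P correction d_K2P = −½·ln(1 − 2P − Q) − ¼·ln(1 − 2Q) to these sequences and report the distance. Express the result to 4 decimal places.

0.1729

Differing sites — 4:G/A (Ti); 15:T/A (Tv); 18:C/A (Tv); 24:T/C (Ti); 27:T/G (Tv); 37:C/T (Ti).
Of the 6 differences, 3 transitions and 3 transversions over 39 sites: P = 3/39 = 0.076923, Q = 3/39 = 0.076923.
d = −0.5·ln(0.769231) − 0.25·ln(0.846154) = −0.5·(-0.262364) − 0.25·(-0.167054) = 0.1729.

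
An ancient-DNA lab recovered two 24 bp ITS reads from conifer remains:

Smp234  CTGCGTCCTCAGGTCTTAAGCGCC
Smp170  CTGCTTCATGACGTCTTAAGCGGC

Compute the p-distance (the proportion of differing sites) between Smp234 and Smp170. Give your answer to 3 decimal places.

Mismatches occur at site 5 (G→T), site 8 (C→A), site 10 (C→G), site 12 (G→C), site 23 (C→G).
There are 5 differences over 24 sites, so p = 5/24 = 0.208.

0.208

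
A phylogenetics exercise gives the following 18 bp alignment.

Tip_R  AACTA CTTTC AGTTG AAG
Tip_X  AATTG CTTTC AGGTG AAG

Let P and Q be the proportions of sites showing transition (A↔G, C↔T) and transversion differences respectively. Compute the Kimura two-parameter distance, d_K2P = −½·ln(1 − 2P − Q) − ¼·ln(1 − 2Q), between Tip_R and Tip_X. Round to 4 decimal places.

The sequences differ at positions 3 (C/T, transition), 5 (A/G, transition), 13 (T/G, transversion).
Of the 3 differences, 2 transitions and 1 transversion over 18 sites: P = 2/18 = 0.111111, Q = 1/18 = 0.055556.
d = −0.5·ln(0.722222) − 0.25·ln(0.888888) = −0.5·(-0.325423) − 0.25·(-0.117784) = 0.1922.

0.1922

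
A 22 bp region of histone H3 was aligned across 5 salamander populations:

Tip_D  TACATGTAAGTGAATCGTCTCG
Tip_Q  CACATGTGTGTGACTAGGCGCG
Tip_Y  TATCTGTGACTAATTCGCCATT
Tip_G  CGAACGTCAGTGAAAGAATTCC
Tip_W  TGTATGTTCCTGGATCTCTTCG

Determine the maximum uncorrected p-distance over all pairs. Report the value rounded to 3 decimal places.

Pairwise Hamming distances:
  Tip_D vs Tip_Q: 7
  Tip_D vs Tip_Y: 10
  Tip_D vs Tip_G: 11
  Tip_D vs Tip_W: 9
  Tip_Q vs Tip_Y: 12
  Tip_Q vs Tip_G: 13
  Tip_Q vs Tip_W: 13
  Tip_Y vs Tip_G: 17
  Tip_Y vs Tip_W: 12
  Tip_G vs Tip_W: 12
The largest is 17 mismatches, between Tip_Y and Tip_G; p = 17/22 = 0.773.

0.773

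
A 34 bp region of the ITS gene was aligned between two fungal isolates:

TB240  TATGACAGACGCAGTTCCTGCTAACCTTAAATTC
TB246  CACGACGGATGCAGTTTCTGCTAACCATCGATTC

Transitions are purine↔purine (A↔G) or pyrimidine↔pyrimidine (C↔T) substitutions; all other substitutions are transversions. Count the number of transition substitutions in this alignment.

Differing sites — 1:T/C (Ti); 3:T/C (Ti); 7:A/G (Ti); 10:C/T (Ti); 17:C/T (Ti); 27:T/A (Tv); 29:A/C (Tv); 30:A/G (Ti).
Of the 8 differences, 6 transitions and 2 transversions, so the answer is 6.

6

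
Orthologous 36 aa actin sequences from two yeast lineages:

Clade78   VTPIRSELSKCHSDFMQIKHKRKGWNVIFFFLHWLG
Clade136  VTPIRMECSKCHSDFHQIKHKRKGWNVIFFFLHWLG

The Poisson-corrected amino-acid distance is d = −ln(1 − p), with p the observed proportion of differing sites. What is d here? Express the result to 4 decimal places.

Differing sites — 6:S/M; 8:L/C; 16:M/H.
p = 3/36 = 0.083333.
d = −ln(1 − 0.083333) = −ln(0.916667) = 0.0870.

0.0870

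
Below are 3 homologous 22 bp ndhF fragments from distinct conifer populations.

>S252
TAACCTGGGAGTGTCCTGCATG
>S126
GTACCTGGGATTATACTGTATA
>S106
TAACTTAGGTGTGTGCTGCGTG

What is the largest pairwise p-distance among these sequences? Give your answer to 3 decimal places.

Pairwise Hamming distances:
  S252 vs S126: 7
  S252 vs S106: 5
  S126 vs S106: 11
The largest is 11 mismatches, between S126 and S106; p = 11/22 = 0.500.

0.500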